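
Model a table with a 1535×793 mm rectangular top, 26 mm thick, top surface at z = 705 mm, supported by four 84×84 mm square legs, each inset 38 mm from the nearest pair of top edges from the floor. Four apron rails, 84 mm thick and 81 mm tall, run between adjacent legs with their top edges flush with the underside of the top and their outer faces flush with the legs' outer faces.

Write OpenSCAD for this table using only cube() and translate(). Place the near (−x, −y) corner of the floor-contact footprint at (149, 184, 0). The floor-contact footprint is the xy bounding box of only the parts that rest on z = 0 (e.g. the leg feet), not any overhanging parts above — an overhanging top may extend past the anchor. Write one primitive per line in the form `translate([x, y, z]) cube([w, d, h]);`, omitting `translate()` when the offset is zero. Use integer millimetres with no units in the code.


// leg_h = 705 - 26 = 679
// apron z = 679 - 81 = 598
translate([111, 146, 679]) cube([1535, 793, 26]);
translate([149, 184, 0]) cube([84, 84, 679]);
translate([1524, 184, 0]) cube([84, 84, 679]);
translate([149, 817, 0]) cube([84, 84, 679]);
translate([1524, 817, 0]) cube([84, 84, 679]);
translate([233, 184, 598]) cube([1291, 84, 81]);
translate([233, 817, 598]) cube([1291, 84, 81]);
translate([149, 268, 598]) cube([84, 549, 81]);
translate([1524, 268, 598]) cube([84, 549, 81]);


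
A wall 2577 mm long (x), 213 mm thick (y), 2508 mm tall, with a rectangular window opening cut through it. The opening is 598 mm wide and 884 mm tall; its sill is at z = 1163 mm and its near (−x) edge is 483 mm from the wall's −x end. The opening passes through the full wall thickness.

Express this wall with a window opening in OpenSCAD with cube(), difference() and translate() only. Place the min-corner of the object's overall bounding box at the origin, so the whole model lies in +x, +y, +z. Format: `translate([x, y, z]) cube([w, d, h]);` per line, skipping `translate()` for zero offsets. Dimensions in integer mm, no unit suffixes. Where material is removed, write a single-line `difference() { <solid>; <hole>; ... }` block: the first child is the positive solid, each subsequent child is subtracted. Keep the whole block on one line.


difference() { cube([2577, 213, 2508]); translate([483, 0, 1163]) cube([598, 213, 884]); }


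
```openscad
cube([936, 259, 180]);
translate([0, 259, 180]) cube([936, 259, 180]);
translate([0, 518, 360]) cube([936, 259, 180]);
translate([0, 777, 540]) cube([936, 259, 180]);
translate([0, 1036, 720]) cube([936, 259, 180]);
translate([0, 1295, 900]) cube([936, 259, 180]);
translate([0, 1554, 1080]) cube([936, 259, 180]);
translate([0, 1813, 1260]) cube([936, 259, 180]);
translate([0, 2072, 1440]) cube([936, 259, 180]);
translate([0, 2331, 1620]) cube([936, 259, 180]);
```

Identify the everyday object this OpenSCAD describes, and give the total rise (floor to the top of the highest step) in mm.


A staircase. The total rise is 1800 mm.

10 identical blocks, each offset up and back from the previous — a staircase. Each step is 180 mm tall and there are 10 of them, so the total rise is 10 × 180 = 1800 mm.


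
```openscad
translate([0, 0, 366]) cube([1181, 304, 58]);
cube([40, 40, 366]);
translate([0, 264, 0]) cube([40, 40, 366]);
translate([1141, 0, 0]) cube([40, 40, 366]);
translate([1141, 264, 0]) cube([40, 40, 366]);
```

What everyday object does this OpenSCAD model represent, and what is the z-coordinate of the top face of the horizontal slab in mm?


A bench. The seat-top height is 424 mm.

A long slab on four corner posts — a bench. The slab sits at z = 366 with thickness 58, so the top is 366 + 58 = 424 mm.


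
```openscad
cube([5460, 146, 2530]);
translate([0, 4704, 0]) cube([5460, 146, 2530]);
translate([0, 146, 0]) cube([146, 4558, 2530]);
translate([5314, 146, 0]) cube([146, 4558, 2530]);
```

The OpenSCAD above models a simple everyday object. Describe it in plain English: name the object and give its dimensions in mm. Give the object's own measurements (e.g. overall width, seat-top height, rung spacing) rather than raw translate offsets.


The wall frame of a small rectangular building: four walls, each 2530 mm tall and 146 mm thick, enclosing a footprint 5460 mm (x) by 4850 mm (y) outside-to-outside, with no floor or roof. The front and back walls (the −y and +y sides) span the full width; the two side walls fit between them.


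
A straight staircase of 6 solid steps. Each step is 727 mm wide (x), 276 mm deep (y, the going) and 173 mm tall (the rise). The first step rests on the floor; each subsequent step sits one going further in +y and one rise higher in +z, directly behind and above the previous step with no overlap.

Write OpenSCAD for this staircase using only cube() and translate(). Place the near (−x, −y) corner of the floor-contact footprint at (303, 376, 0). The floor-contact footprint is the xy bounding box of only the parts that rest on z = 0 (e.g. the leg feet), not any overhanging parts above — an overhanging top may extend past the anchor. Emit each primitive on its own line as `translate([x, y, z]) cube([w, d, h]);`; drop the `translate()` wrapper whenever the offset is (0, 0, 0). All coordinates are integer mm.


translate([303, 376, 0]) cube([727, 276, 173]);
translate([303, 652, 173]) cube([727, 276, 173]);
translate([303, 928, 346]) cube([727, 276, 173]);
translate([303, 1204, 519]) cube([727, 276, 173]);
translate([303, 1480, 692]) cube([727, 276, 173]);
translate([303, 1756, 865]) cube([727, 276, 173]);


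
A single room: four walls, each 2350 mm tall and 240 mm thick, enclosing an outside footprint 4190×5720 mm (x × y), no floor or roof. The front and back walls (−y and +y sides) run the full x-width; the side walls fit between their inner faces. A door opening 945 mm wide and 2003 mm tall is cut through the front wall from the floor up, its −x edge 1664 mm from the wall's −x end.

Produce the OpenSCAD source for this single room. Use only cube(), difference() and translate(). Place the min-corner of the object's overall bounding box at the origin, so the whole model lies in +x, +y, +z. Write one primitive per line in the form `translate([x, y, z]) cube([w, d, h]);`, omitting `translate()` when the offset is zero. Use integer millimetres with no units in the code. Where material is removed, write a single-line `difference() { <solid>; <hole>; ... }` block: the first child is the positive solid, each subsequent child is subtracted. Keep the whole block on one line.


difference() { cube([4190, 240, 2350]); translate([1664, 0, 0]) cube([945, 240, 2003]); }
translate([0, 5480, 0]) cube([4190, 240, 2350]);
translate([0, 240, 0]) cube([240, 5240, 2350]);
translate([3950, 240, 0]) cube([240, 5240, 2350]);


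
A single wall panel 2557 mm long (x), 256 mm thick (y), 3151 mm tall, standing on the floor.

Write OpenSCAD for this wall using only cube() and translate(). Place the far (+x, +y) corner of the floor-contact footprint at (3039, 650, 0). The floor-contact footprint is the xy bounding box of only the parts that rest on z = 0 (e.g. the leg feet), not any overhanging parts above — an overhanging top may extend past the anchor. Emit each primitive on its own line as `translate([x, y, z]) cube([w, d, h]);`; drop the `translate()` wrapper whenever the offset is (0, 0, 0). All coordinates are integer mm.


translate([482, 394, 0]) cube([2557, 256, 3151]);


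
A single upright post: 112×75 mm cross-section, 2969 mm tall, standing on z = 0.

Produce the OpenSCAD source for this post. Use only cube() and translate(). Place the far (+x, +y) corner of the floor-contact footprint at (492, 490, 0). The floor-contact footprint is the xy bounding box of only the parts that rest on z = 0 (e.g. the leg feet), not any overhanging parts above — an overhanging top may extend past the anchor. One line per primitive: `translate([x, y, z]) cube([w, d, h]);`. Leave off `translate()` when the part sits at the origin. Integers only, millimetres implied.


translate([380, 415, 0]) cube([112, 75, 2969]);


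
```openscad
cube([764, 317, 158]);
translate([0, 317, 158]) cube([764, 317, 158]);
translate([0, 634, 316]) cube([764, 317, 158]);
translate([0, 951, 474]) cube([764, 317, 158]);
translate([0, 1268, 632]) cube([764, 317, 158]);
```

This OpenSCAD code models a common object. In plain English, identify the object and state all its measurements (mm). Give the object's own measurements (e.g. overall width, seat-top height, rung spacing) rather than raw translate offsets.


A straight staircase of 5 solid steps. Each step is 764 mm wide (x), 317 mm deep (y, the going) and 158 mm tall (the rise). The first step rests on the floor; each subsequent step sits one going further in +y and one rise higher in +z, directly behind and above the previous step with no overlap.


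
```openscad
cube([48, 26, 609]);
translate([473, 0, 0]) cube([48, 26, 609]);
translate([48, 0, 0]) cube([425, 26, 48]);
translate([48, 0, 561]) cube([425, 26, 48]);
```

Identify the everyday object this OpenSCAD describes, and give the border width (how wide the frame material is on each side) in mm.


A picture frame. The border width is 48 mm.

Four thin pieces enclosing a rectangular opening — a picture frame. The two full-height stiles are 609 mm tall; the top rail sits at z = 561 and is 48 mm tall, so the border above the opening is 609 − 561 = 48 mm, matching the stile x-width.


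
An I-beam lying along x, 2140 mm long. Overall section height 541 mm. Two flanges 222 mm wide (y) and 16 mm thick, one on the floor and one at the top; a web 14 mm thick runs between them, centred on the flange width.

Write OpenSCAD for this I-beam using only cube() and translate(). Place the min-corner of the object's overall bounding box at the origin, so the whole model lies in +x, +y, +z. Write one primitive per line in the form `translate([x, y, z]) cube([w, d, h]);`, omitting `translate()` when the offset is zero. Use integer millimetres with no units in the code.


cube([2140, 222, 16]);
translate([0, 104, 16]) cube([2140, 14, 509]);
translate([0, 0, 525]) cube([2140, 222, 16]);


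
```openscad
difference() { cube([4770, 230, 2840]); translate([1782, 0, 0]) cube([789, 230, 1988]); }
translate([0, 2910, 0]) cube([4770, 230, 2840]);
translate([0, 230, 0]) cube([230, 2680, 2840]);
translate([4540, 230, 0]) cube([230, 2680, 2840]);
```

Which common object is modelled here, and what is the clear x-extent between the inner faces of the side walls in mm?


A single room. The interior width is 4310 mm.

Four walls enclosing a rectangle with a door in the front wall — a room. Outside width 4770 minus two 230 mm walls gives 4310 mm.


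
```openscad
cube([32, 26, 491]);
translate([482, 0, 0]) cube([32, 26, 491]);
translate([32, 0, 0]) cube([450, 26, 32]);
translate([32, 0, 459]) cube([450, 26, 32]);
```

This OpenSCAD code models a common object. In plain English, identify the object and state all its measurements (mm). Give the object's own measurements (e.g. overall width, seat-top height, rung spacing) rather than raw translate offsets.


A rectangular picture frame lying in the x–z plane (depth along y). The opening is 450 mm wide (x) by 427 mm tall (z), surrounded by a border 32 mm wide on all four sides. The frame is 26 mm deep and is made of two full-height vertical stiles with two horizontal rails fitted between them.


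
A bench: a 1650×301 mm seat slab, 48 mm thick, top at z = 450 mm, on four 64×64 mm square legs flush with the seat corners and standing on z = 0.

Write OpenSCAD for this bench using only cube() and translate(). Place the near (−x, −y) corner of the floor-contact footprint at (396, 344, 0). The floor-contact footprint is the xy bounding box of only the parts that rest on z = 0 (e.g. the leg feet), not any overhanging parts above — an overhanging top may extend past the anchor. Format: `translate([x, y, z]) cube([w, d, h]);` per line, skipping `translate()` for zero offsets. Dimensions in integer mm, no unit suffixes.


// leg_h = 450 − 48 = 402
translate([396, 344, 402]) cube([1650, 301, 48]);
translate([396, 344, 0]) cube([64, 64, 402]);
translate([396, 581, 0]) cube([64, 64, 402]);
translate([1982, 344, 0]) cube([64, 64, 402]);
translate([1982, 581, 0]) cube([64, 64, 402]);


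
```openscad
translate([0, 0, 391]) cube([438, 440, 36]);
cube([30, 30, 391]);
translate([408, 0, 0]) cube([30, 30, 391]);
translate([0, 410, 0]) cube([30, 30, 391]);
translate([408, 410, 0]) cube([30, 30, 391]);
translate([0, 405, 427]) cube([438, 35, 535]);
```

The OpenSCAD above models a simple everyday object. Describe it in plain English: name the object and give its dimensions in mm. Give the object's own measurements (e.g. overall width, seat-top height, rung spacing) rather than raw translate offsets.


A chair. The seat is a 438×440×36 mm slab with its top at z = 427 mm, on four 30×30 mm corner legs (flush with the seat edges, standing on z = 0). A flat backrest 35 mm thick, 535 mm tall, spans the full seat width and rises from the seat top along its +y edge, rear face flush with the rear of the seat.


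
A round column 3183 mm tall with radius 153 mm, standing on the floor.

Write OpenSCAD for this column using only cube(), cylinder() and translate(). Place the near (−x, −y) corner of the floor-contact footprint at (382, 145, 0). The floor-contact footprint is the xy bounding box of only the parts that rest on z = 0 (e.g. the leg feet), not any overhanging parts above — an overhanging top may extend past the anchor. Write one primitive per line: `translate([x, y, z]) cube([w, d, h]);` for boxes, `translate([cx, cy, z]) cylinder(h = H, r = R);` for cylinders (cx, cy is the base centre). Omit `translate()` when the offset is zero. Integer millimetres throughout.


translate([535, 298, 0]) cylinder(h = 3183, r = 153);


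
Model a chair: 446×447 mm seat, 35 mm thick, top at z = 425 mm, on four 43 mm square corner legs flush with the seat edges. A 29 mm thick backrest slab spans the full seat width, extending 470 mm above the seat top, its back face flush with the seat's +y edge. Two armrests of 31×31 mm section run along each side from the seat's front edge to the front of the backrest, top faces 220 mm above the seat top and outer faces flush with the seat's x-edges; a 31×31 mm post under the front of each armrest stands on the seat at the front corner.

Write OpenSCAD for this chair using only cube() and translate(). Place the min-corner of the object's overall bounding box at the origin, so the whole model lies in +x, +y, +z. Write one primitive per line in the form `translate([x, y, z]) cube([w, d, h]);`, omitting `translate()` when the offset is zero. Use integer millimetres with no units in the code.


translate([0, 0, 390]) cube([446, 447, 35]);
cube([43, 43, 390]);
translate([403, 0, 0]) cube([43, 43, 390]);
translate([0, 404, 0]) cube([43, 43, 390]);
translate([403, 404, 0]) cube([43, 43, 390]);
translate([0, 418, 425]) cube([446, 29, 470]);
translate([0, 0, 614]) cube([31, 418, 31]);
translate([415, 0, 614]) cube([31, 418, 31]);
translate([0, 0, 425]) cube([31, 31, 189]);
translate([415, 0, 425]) cube([31, 31, 189]);


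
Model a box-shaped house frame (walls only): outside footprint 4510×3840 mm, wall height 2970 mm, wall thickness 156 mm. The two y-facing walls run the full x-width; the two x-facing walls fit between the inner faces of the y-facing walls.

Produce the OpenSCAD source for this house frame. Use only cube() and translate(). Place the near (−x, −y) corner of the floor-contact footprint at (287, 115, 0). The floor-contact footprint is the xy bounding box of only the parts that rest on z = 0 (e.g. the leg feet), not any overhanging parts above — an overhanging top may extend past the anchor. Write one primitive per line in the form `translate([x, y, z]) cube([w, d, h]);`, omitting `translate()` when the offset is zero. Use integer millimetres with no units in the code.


translate([287, 115, 0]) cube([4510, 156, 2970]);
translate([287, 3799, 0]) cube([4510, 156, 2970]);
translate([287, 271, 0]) cube([156, 3528, 2970]);
translate([4641, 271, 0]) cube([156, 3528, 2970]);


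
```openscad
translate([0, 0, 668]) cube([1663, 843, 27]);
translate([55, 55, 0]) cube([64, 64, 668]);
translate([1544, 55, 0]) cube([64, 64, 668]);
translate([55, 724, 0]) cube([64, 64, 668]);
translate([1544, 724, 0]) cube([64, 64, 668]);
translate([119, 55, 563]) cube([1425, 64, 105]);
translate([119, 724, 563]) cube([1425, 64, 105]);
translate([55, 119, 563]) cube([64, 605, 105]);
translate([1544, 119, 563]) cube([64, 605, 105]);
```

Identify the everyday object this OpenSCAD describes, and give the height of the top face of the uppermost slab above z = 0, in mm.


A table. The table height is 695 mm.

A 1663×843×27 slab sits at z = 668 on four 64 mm square posts — a table. The top surface is at 668 + 27 = 695 mm.


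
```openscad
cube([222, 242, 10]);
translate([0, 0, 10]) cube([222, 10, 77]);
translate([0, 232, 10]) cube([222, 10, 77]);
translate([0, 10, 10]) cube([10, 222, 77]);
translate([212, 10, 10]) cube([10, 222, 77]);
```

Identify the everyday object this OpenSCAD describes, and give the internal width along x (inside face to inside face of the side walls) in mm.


An open box. The internal width is 202 mm.

A 222×242 base slab with four walls standing on it — an open box. The base is 222 mm wide and the walls are 10 mm thick, so the internal width is 222 − 2 × 10 = 202 mm.


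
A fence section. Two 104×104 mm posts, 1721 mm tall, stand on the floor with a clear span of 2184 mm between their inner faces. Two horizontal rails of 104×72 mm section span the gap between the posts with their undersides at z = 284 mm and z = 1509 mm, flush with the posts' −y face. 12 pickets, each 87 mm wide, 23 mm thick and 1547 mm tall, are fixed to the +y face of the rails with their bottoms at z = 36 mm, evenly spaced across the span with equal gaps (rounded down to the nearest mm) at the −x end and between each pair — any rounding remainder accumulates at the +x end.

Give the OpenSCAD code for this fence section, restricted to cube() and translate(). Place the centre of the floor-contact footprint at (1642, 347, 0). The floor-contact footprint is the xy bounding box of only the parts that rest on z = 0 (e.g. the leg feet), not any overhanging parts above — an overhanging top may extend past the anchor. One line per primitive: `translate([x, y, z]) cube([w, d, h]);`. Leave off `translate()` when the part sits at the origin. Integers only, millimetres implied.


translate([446, 295, 0]) cube([104, 104, 1721]);
translate([2734, 295, 0]) cube([104, 104, 1721]);
translate([550, 295, 284]) cube([2184, 104, 72]);
translate([550, 295, 1509]) cube([2184, 104, 72]);
translate([637, 399, 36]) cube([87, 23, 1547]);
translate([811, 399, 36]) cube([87, 23, 1547]);
translate([985, 399, 36]) cube([87, 23, 1547]);
translate([1159, 399, 36]) cube([87, 23, 1547]);
translate([1333, 399, 36]) cube([87, 23, 1547]);
translate([1507, 399, 36]) cube([87, 23, 1547]);
translate([1681, 399, 36]) cube([87, 23, 1547]);
translate([1855, 399, 36]) cube([87, 23, 1547]);
translate([2029, 399, 36]) cube([87, 23, 1547]);
translate([2203, 399, 36]) cube([87, 23, 1547]);
translate([2377, 399, 36]) cube([87, 23, 1547]);
translate([2551, 399, 36]) cube([87, 23, 1547]);


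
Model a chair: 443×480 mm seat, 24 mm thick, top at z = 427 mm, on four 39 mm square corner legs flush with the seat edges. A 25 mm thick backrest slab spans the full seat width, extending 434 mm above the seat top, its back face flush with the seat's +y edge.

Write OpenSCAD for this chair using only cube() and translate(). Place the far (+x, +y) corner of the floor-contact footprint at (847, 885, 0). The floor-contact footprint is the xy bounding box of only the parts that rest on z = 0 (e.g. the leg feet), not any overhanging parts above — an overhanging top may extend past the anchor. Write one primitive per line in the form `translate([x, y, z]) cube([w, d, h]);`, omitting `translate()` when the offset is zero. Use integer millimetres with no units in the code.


translate([404, 405, 403]) cube([443, 480, 24]);
translate([404, 405, 0]) cube([39, 39, 403]);
translate([808, 405, 0]) cube([39, 39, 403]);
translate([404, 846, 0]) cube([39, 39, 403]);
translate([808, 846, 0]) cube([39, 39, 403]);
translate([404, 860, 427]) cube([443, 25, 434]);


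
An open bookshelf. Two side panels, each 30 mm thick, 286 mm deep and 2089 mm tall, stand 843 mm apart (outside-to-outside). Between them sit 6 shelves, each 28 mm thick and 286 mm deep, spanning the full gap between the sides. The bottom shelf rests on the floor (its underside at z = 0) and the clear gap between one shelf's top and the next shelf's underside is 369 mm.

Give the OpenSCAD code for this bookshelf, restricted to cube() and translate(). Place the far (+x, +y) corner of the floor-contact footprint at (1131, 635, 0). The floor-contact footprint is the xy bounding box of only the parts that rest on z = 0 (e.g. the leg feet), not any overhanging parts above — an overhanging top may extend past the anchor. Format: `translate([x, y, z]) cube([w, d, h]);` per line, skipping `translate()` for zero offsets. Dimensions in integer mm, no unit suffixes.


translate([288, 349, 0]) cube([30, 286, 2089]);
translate([1101, 349, 0]) cube([30, 286, 2089]);
translate([318, 349, 0]) cube([783, 286, 28]);
translate([318, 349, 397]) cube([783, 286, 28]);
translate([318, 349, 794]) cube([783, 286, 28]);
translate([318, 349, 1191]) cube([783, 286, 28]);
translate([318, 349, 1588]) cube([783, 286, 28]);
translate([318, 349, 1985]) cube([783, 286, 28]);


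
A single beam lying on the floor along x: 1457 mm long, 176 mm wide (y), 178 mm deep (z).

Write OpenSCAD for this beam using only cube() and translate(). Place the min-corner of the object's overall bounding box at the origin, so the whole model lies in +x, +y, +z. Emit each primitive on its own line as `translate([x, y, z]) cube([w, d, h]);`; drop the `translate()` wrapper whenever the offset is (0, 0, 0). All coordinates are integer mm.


cube([1457, 176, 178]);


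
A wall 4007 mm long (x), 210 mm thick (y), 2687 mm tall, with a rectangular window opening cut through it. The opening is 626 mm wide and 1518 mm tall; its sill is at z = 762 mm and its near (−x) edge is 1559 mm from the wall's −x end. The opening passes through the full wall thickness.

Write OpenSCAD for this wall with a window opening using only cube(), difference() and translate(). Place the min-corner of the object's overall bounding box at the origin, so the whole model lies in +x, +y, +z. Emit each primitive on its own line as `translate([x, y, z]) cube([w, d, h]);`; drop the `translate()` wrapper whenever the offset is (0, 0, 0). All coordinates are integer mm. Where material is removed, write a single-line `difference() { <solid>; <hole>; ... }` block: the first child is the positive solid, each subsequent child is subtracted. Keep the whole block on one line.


difference() { cube([4007, 210, 2687]); translate([1559, 0, 762]) cube([626, 210, 1518]); }


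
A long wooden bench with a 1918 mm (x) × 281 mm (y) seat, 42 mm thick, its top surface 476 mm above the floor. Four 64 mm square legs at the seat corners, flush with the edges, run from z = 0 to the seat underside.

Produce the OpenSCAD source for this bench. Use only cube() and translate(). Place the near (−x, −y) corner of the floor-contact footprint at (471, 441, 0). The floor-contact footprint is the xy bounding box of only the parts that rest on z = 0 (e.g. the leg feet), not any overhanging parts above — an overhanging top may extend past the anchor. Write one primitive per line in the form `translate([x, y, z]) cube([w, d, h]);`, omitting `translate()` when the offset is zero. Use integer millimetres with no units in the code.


translate([471, 441, 434]) cube([1918, 281, 42]);
translate([471, 441, 0]) cube([64, 64, 434]);
translate([471, 658, 0]) cube([64, 64, 434]);
translate([2325, 441, 0]) cube([64, 64, 434]);
translate([2325, 658, 0]) cube([64, 64, 434]);


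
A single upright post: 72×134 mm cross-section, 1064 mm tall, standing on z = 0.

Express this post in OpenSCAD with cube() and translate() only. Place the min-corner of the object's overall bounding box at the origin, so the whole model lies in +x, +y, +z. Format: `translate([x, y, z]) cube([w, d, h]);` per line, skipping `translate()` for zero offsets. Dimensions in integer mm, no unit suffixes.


cube([72, 134, 1064]);


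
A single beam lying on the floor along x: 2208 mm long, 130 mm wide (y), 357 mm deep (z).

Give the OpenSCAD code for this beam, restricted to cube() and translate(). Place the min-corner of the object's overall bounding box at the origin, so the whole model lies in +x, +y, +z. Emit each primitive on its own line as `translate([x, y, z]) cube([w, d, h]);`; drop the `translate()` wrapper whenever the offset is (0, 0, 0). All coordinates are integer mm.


cube([2208, 130, 357]);


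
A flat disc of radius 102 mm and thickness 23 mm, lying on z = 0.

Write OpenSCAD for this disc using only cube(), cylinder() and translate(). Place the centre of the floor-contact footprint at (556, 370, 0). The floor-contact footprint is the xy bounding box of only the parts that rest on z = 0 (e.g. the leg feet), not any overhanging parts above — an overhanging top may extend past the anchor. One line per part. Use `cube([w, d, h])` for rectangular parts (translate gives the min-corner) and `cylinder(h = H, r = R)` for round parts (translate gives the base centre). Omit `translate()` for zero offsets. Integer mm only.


translate([556, 370, 0]) cylinder(h = 23, r = 102);


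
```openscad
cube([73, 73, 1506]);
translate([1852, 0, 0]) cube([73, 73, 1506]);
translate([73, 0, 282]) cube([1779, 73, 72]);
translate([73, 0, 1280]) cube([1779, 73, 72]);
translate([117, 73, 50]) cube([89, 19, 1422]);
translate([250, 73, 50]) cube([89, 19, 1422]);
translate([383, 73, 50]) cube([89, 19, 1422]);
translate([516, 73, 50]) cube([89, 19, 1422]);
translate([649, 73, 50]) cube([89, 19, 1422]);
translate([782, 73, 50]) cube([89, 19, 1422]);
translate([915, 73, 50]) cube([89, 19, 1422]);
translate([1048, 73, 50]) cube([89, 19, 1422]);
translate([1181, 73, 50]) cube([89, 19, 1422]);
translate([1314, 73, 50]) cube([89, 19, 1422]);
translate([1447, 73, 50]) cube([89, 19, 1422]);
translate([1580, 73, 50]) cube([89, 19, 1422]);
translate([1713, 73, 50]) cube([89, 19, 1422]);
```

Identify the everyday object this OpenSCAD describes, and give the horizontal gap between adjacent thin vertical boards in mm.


A fence section. The picket gap is 44 mm.

Two posts, two rails, 13 pickets — a fence section. Span 1779 mm holds 13 pickets of 89 mm with 14 equal gaps: ⌊(1779 − 13·89) / 14⌋ = 44 mm.


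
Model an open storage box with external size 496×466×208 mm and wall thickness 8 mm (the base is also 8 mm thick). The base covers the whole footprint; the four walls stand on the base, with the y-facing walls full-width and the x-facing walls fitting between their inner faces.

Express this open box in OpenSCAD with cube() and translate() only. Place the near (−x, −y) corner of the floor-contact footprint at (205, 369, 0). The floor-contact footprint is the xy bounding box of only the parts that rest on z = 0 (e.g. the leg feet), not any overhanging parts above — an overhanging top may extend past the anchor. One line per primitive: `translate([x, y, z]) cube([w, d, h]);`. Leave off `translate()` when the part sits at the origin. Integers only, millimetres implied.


translate([205, 369, 0]) cube([496, 466, 8]);
translate([205, 369, 8]) cube([496, 8, 200]);
translate([205, 827, 8]) cube([496, 8, 200]);
translate([205, 377, 8]) cube([8, 450, 200]);
translate([693, 377, 8]) cube([8, 450, 200]);


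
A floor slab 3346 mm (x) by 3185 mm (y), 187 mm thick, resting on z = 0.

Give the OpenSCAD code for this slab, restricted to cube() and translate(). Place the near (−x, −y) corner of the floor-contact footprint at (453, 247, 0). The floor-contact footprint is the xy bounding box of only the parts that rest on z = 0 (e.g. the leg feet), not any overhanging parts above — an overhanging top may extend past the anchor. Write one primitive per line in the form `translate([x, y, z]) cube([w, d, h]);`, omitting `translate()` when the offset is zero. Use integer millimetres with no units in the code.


translate([453, 247, 0]) cube([3346, 3185, 187]);


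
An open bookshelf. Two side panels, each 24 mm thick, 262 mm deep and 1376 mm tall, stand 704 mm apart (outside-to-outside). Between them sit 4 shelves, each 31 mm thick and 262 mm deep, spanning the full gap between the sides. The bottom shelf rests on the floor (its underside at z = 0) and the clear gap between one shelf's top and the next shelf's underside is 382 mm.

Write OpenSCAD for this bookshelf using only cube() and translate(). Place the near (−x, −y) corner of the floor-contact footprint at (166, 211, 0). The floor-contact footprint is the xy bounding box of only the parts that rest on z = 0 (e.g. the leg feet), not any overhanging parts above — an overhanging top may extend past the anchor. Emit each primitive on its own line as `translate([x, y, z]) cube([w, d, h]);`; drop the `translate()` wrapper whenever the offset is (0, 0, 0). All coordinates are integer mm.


translate([166, 211, 0]) cube([24, 262, 1376]);
translate([846, 211, 0]) cube([24, 262, 1376]);
translate([190, 211, 0]) cube([656, 262, 31]);
translate([190, 211, 413]) cube([656, 262, 31]);
translate([190, 211, 826]) cube([656, 262, 31]);
translate([190, 211, 1239]) cube([656, 262, 31]);


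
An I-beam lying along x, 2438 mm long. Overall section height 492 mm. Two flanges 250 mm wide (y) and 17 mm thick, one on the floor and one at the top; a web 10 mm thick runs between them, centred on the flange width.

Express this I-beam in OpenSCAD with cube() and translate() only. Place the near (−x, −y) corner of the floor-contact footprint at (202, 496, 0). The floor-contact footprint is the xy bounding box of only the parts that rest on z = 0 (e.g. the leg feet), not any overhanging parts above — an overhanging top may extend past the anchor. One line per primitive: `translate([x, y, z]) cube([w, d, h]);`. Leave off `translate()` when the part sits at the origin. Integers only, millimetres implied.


translate([202, 496, 0]) cube([2438, 250, 17]);
translate([202, 616, 17]) cube([2438, 10, 458]);
translate([202, 496, 475]) cube([2438, 250, 17]);


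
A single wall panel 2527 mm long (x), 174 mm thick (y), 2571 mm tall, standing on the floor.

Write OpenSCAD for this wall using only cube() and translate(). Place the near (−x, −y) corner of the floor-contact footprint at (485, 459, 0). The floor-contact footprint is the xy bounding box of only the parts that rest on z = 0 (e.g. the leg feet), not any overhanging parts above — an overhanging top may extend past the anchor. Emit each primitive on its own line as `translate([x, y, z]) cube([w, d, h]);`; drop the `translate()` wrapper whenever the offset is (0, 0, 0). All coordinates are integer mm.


translate([485, 459, 0]) cube([2527, 174, 2571]);


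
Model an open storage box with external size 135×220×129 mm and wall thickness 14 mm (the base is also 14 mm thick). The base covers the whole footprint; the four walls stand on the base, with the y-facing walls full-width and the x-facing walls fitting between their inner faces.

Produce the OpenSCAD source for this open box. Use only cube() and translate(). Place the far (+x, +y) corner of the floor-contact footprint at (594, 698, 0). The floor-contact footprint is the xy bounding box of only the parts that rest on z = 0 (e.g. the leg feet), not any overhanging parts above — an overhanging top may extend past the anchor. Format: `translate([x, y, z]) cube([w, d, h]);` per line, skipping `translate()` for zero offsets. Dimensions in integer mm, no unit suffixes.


translate([459, 478, 0]) cube([135, 220, 14]);
translate([459, 478, 14]) cube([135, 14, 115]);
translate([459, 684, 14]) cube([135, 14, 115]);
translate([459, 492, 14]) cube([14, 192, 115]);
translate([580, 492, 14]) cube([14, 192, 115]);


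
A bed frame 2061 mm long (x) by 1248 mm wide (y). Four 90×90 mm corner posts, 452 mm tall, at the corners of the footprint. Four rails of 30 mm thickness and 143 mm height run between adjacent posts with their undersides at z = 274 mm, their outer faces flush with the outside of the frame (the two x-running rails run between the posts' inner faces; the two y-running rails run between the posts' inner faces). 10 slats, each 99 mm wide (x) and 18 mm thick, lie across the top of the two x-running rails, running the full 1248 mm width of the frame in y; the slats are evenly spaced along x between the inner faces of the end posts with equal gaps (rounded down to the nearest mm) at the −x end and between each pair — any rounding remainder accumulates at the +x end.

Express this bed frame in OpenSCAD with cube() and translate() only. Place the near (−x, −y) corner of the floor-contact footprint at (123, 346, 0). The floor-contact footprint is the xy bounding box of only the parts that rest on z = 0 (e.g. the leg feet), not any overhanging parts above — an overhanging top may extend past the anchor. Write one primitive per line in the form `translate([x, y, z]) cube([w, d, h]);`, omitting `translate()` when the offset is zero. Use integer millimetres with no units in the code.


// slat z = rail_z + rail_h = 274 + 143 = 417
// slat gap = ⌊(1881 − 10·99) / 11⌋ = 81
translate([123, 346, 0]) cube([90, 90, 452]);
translate([123, 1504, 0]) cube([90, 90, 452]);
translate([2094, 346, 0]) cube([90, 90, 452]);
translate([2094, 1504, 0]) cube([90, 90, 452]);
translate([213, 346, 274]) cube([1881, 30, 143]);
translate([213, 1564, 274]) cube([1881, 30, 143]);
translate([123, 436, 274]) cube([30, 1068, 143]);
translate([2154, 436, 274]) cube([30, 1068, 143]);
translate([294, 346, 417]) cube([99, 1248, 18]);
translate([474, 346, 417]) cube([99, 1248, 18]);
translate([654, 346, 417]) cube([99, 1248, 18]);
translate([834, 346, 417]) cube([99, 1248, 18]);
translate([1014, 346, 417]) cube([99, 1248, 18]);
translate([1194, 346, 417]) cube([99, 1248, 18]);
translate([1374, 346, 417]) cube([99, 1248, 18]);
translate([1554, 346, 417]) cube([99, 1248, 18]);
translate([1734, 346, 417]) cube([99, 1248, 18]);
translate([1914, 346, 417]) cube([99, 1248, 18]);


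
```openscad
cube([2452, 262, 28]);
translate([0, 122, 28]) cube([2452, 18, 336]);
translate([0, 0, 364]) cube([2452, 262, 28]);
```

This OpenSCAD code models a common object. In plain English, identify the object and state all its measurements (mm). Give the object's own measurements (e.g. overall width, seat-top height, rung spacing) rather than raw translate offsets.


An I-beam lying along x, 2452 mm long. Overall section height 392 mm. Two flanges 262 mm wide (y) and 28 mm thick, one on the floor and one at the top; a web 18 mm thick runs between them, centred on the flange width.


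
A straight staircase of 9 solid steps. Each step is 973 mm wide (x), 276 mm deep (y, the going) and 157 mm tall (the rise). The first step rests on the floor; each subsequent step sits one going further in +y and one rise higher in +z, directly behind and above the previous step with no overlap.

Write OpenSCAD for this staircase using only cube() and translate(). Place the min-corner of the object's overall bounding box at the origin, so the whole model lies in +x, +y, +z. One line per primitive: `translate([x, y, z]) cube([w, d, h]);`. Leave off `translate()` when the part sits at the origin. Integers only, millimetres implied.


cube([973, 276, 157]);
translate([0, 276, 157]) cube([973, 276, 157]);
translate([0, 552, 314]) cube([973, 276, 157]);
translate([0, 828, 471]) cube([973, 276, 157]);
translate([0, 1104, 628]) cube([973, 276, 157]);
translate([0, 1380, 785]) cube([973, 276, 157]);
translate([0, 1656, 942]) cube([973, 276, 157]);
translate([0, 1932, 1099]) cube([973, 276, 157]);
translate([0, 2208, 1256]) cube([973, 276, 157]);


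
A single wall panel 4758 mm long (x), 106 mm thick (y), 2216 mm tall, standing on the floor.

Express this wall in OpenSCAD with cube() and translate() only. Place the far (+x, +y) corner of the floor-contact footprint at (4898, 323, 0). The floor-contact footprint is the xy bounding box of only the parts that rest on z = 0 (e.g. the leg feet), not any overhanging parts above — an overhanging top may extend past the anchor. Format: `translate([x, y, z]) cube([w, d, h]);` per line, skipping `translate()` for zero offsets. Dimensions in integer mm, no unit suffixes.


translate([140, 217, 0]) cube([4758, 106, 2216]);


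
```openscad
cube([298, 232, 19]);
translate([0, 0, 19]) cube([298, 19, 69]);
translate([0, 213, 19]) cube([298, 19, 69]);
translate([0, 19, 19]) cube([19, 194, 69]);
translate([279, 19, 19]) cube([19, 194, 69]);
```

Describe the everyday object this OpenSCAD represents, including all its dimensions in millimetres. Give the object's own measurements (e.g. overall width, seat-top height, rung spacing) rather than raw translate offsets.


An open-topped rectangular box: outside dimensions 298×232×88 mm, with a uniform wall and base thickness of 19 mm. The base is a full 298×232 slab on the floor; four walls sit on top of the base. The front and back walls (the −y and +y sides) span the full width; the two side walls fit between them.


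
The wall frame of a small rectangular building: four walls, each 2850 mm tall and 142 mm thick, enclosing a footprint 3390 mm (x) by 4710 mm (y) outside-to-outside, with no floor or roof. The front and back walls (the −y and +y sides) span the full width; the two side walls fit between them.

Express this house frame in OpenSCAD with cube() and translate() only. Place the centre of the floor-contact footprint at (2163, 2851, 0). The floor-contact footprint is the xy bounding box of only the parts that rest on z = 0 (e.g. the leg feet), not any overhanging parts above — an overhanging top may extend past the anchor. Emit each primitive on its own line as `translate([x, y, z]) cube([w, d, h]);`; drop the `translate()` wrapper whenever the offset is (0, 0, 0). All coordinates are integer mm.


translate([468, 496, 0]) cube([3390, 142, 2850]);
translate([468, 5064, 0]) cube([3390, 142, 2850]);
translate([468, 638, 0]) cube([142, 4426, 2850]);
translate([3716, 638, 0]) cube([142, 4426, 2850]);


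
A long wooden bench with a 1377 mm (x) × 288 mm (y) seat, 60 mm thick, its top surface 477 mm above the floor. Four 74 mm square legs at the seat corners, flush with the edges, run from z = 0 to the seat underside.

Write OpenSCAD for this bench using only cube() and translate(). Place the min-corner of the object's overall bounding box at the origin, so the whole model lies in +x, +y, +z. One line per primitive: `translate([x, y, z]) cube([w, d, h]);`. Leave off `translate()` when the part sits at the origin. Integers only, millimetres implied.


translate([0, 0, 417]) cube([1377, 288, 60]);
cube([74, 74, 417]);
translate([0, 214, 0]) cube([74, 74, 417]);
translate([1303, 0, 0]) cube([74, 74, 417]);
translate([1303, 214, 0]) cube([74, 74, 417]);


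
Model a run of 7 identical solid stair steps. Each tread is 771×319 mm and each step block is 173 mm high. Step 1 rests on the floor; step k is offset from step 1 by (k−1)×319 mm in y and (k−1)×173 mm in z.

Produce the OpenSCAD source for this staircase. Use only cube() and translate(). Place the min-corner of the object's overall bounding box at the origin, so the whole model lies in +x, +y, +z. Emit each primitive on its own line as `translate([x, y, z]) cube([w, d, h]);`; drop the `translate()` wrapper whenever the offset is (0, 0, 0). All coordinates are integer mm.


cube([771, 319, 173]);
translate([0, 319, 173]) cube([771, 319, 173]);
translate([0, 638, 346]) cube([771, 319, 173]);
translate([0, 957, 519]) cube([771, 319, 173]);
translate([0, 1276, 692]) cube([771, 319, 173]);
translate([0, 1595, 865]) cube([771, 319, 173]);
translate([0, 1914, 1038]) cube([771, 319, 173]);
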